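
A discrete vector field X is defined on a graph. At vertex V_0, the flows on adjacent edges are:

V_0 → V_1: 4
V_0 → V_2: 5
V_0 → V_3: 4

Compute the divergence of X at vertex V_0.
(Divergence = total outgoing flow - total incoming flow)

Divergence = sum of outgoing flows = 4 + 5 + 4 = 13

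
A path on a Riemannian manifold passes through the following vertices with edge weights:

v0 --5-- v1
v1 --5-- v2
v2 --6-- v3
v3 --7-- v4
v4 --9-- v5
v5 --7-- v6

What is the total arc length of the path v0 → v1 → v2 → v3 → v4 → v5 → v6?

Arc length = 5 + 5 + 6 + 7 + 9 + 7 = 39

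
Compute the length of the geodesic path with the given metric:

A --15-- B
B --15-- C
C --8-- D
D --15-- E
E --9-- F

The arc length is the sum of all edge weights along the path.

Arc length = 15 + 15 + 8 + 15 + 9 = 62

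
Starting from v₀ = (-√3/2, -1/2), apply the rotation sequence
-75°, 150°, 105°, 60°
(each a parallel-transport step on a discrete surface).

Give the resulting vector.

Total rotation: (-75°) + 150° + 105° + 60° = 240° ≡ -120° (mod 360°). Final vector: (0, 1)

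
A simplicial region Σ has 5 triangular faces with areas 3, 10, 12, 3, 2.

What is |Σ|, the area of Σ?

3 + 10 + 12 + 3 + 2 = 30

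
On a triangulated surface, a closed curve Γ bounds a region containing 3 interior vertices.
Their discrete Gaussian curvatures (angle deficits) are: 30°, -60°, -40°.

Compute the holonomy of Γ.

Holonomy = total enclosed curvature = 30° + (-60°) + (-40°) = -70°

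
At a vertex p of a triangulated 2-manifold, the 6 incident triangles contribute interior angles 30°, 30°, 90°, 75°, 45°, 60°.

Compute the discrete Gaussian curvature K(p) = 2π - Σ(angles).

Sum of angles = 330°. K = 360° - 330° = 30°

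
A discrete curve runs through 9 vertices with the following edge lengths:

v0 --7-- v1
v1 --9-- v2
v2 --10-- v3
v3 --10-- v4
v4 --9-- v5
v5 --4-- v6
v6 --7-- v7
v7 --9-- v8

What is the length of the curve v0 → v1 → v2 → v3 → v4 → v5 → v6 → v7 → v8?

Arc length = 7 + 9 + 10 + 10 + 9 + 4 + 7 + 9 = 65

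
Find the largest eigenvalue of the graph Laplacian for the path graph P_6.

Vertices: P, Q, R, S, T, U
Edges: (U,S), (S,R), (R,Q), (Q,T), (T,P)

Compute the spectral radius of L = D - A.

The path graph P_n has Laplacian eigenvalues λ_k = 2 − 2cos(kπ/n), k = 0, 1, …, n−1. Here n = 6:
k=0: 2 − 2cos(0) = 0.0; k=1: 2 − 2cos(π/6) = 0.2679; k=2: 2 − 2cos(π/3) = 1.0; k=3: 2 − 2cos(π/2) = 2.0; k=4: 2 − 2cos(2π/3) = 3.0; k=5: 2 − 2cos(5π/6) = 3.7321.
Laplacian eigenvalues: [0.0, 0.2679, 1.0, 2.0, 3.0, 3.7321]. Largest eigenvalue (spectral radius) = 3.7321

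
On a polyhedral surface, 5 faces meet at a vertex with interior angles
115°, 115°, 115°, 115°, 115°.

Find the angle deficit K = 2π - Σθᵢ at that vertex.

Sum of angles = 575°. K = 360° - 575° = -215° = -43π/36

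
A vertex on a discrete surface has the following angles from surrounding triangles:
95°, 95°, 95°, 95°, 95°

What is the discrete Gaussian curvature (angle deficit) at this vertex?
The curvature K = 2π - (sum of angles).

Sum of angles = 475°. K = 360° - 475° = -115° = -23π/36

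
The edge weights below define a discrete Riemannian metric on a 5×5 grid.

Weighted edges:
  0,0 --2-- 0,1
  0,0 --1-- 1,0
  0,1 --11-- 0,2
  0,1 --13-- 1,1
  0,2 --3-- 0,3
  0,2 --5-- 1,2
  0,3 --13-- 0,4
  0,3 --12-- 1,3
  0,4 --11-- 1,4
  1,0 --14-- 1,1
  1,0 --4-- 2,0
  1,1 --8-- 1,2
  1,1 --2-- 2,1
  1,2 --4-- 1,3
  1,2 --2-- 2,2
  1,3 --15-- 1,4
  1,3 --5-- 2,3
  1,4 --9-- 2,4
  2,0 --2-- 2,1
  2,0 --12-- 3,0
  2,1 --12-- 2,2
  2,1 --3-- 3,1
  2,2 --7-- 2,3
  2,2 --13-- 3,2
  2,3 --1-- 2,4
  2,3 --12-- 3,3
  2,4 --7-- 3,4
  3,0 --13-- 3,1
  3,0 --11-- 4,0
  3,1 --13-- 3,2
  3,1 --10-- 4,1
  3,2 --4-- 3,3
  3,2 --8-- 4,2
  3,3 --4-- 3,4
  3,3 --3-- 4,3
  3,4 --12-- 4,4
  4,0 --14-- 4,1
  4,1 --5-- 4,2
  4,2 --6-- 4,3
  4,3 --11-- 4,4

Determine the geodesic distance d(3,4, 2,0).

Shortest path: 3,4 → 3,3 → 3,2 → 3,1 → 2,1 → 2,0, total weight = 26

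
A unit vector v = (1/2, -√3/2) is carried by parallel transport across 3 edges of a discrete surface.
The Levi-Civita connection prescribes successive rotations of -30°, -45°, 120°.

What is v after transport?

Total rotation: (-30°) + (-45°) + 120° = 45°. Final vector: (0.9659, -0.2588)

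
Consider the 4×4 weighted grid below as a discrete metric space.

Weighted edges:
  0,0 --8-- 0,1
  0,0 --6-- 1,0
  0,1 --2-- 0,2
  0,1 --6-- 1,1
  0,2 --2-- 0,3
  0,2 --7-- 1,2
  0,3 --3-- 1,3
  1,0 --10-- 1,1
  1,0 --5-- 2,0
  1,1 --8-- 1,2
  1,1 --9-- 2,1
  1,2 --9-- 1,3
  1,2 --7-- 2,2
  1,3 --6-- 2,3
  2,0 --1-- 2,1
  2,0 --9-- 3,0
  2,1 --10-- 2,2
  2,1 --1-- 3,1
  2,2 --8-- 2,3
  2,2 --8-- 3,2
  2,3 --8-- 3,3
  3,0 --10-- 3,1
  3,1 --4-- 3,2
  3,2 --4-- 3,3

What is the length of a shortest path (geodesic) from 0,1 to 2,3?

Shortest path: 0,1 → 0,2 → 0,3 → 1,3 → 2,3, total weight = 13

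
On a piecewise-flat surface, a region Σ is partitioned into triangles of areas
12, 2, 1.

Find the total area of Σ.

12 + 2 + 1 = 15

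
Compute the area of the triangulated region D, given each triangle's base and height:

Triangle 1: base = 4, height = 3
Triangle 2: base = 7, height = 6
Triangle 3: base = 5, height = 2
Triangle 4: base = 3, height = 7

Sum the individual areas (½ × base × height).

(1/2)×4×3 + (1/2)×7×6 + (1/2)×5×2 + (1/2)×3×7 = 42.5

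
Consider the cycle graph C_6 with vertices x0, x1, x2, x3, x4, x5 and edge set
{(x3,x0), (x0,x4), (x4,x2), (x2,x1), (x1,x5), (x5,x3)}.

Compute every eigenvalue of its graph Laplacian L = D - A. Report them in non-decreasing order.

The cycle graph C_n has Laplacian eigenvalues λ_k = 2 − 2cos(2πk/n), k = 0, 1, …, n−1. Here n = 6:
k=0: 2 − 2cos(0) = 0.0; k=1: 2 − 2cos(π/3) = 1.0; k=2: 2 − 2cos(2π/3) = 3.0; k=3: 2 − 2cos(π) = 4.0; k=4: 2 − 2cos(4π/3) = 3.0; k=5: 2 − 2cos(5π/3) = 1.0.
Laplacian eigenvalues (increasing order): [0.0, 1.0, 1.0, 3.0, 3.0, 4.0]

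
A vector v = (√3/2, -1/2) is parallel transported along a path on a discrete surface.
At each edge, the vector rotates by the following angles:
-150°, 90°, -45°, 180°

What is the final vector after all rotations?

Total rotation: (-150°) + 90° + (-45°) + 180° = 75°. Final vector: (0.7071, 0.7071)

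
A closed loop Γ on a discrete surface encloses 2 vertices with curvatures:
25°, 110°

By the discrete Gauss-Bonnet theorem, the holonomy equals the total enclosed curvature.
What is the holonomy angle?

Holonomy = total enclosed curvature = 25° + 110° = 135°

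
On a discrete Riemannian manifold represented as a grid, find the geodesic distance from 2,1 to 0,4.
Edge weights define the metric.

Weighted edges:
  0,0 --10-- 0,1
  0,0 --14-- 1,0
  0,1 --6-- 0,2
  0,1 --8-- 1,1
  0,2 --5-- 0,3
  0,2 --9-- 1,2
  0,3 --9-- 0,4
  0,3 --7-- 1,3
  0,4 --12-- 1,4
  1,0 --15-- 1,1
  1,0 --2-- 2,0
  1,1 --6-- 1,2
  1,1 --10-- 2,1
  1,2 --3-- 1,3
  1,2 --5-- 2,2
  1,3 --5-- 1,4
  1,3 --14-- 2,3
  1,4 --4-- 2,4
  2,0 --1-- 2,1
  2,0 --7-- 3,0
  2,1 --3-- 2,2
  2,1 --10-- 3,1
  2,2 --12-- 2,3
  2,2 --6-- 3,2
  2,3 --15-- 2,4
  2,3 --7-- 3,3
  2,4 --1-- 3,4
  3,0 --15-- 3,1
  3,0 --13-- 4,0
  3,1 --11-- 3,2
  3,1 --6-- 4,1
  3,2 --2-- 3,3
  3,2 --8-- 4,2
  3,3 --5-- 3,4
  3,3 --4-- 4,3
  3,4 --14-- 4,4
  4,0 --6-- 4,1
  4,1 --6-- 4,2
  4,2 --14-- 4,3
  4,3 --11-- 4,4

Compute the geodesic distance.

Shortest path: 2,1 → 2,2 → 1,2 → 1,3 → 0,3 → 0,4, total weight = 27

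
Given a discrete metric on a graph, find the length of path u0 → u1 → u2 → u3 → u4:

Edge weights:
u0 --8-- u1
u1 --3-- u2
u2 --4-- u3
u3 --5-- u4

Arc length = 8 + 3 + 4 + 5 = 20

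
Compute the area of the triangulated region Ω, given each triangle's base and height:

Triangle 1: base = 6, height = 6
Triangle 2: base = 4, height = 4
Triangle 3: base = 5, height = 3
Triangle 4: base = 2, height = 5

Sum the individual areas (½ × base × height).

(1/2)×6×6 + (1/2)×4×4 + (1/2)×5×3 + (1/2)×2×5 = 38.5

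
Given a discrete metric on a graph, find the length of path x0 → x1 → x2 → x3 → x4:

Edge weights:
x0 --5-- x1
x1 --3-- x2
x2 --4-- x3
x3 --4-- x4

Arc length = 5 + 3 + 4 + 4 = 16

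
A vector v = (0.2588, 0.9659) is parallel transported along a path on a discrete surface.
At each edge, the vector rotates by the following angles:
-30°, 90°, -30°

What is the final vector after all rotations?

Total rotation: (-30°) + 90° + (-30°) = 30°. Final vector: (-0.2588, 0.9659)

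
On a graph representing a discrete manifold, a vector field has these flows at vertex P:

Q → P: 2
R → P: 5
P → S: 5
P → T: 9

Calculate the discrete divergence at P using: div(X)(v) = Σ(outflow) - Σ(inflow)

Divergence = sum of outgoing flows = (-2) + (-5) + 5 + 9 = 7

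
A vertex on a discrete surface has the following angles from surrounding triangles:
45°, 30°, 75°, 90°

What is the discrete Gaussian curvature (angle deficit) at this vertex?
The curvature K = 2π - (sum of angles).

Sum of angles = 240°. K = 360° - 240° = 120°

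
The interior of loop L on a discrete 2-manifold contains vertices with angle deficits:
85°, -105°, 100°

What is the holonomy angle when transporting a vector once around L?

Holonomy = total enclosed curvature = 85° + (-105°) + 100° = 80°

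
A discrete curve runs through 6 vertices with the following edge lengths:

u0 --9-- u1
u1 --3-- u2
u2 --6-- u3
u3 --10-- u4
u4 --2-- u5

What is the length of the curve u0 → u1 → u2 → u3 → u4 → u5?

Arc length = 9 + 3 + 6 + 10 + 2 = 30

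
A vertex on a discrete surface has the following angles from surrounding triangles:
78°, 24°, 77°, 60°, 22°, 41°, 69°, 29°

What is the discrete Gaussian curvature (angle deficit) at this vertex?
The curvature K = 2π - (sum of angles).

Sum of angles = 400°. K = 360° - 400° = -40° = -2π/9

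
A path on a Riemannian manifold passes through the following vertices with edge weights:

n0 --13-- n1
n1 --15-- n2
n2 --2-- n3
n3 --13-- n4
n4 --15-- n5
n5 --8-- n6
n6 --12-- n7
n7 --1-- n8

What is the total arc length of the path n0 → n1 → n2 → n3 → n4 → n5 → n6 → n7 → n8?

Arc length = 13 + 15 + 2 + 13 + 15 + 8 + 12 + 1 = 79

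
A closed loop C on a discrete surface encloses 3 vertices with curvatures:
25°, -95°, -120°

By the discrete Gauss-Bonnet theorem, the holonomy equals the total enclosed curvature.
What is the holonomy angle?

Holonomy = total enclosed curvature = 25° + (-95°) + (-120°) = -190°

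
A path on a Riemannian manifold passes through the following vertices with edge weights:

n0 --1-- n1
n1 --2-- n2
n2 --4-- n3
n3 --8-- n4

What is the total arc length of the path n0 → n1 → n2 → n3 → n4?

Arc length = 1 + 2 + 4 + 8 = 15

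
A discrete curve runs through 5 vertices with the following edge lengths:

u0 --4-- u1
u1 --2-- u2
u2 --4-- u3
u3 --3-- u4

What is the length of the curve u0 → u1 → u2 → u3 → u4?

Arc length = 4 + 2 + 4 + 3 = 13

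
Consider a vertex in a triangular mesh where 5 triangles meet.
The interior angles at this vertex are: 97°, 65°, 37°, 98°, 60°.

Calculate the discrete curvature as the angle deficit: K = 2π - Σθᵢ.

Sum of angles = 357°. K = 360° - 357° = 3° = π/60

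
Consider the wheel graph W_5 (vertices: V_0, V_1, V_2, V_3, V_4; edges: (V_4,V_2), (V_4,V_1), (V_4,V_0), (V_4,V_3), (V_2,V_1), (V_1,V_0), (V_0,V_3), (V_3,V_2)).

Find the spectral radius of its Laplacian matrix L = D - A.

The wheel W_5 is the join K_1 ∨ C_4 (a hub joined to every vertex of a cycle of length 4). For a join G ∨ H (G on p vertices, H on q vertices) the Laplacian spectrum is 0, p+q, the eigenvalues of L(G) other than one 0 each shifted by +q, and the eigenvalues of L(H) other than one 0 each shifted by +p. With G = K_1 (p = 1, nothing left after dropping its 0) and H = C_4 (q = 4, eigenvalues 2 − 2cos(2πk/4), k = 0, …, 3; drop k = 0), the spectrum of W_5 is 0, 5, and 1 + (2 − 2cos(2πk/4)) = 3 − 2cos(2πk/4) for k = 1, …, 3:
k=1: 3 − 2cos(π/2) = 3.0; k=2: 3 − 2cos(π) = 5.0; k=3: 3 − 2cos(3π/2) = 3.0.
Laplacian eigenvalues: [0.0, 3.0, 3.0, 5.0, 5.0]. Largest eigenvalue (spectral radius) = 5.0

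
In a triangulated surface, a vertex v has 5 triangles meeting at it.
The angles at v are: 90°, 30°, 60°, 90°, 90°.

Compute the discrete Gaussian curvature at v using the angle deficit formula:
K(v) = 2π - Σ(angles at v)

Sum of angles = 360°. K = 360° - 360° = 0° = 0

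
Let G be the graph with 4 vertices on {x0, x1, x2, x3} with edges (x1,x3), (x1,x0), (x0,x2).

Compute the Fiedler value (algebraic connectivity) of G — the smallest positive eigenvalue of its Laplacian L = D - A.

Degrees: deg(x0) = 2, deg(x1) = 2, deg(x2) = 1, deg(x3) = 1.
L = D − A with rows/columns ordered (x0, x1, x2, x3):
  [ 2, -1, -1,  0]
  [-1,  2,  0, -1]
  [-1,  0,  1,  0]
  [ 0, -1,  0,  1]
Characteristic polynomial: det(λI − L) = λ(λ² − 4λ + 2)(λ − 2).
Roots: λ = 0; (λ² − 4λ + 2) = 0 ⇒ λ = 2 ± √2 ≈ 0.5858, 3.4142; (λ − 2) = 0 ⇒ λ = 2.
(Check: the roots sum (with multiplicity) to 6, matching trace L = Σdeg = 2·3 = 6.)
Laplacian eigenvalues: [0.0, 0.5858, 2.0, 3.4142]. Algebraic connectivity (smallest non-zero eigenvalue) = 0.5858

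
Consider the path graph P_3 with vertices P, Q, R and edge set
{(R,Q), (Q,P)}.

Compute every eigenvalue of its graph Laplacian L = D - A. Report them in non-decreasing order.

The path graph P_n has Laplacian eigenvalues λ_k = 2 − 2cos(kπ/n), k = 0, 1, …, n−1. Here n = 3:
k=0: 2 − 2cos(0) = 0.0; k=1: 2 − 2cos(π/3) = 1.0; k=2: 2 − 2cos(2π/3) = 3.0.
Laplacian eigenvalues (increasing order): [0.0, 1.0, 3.0]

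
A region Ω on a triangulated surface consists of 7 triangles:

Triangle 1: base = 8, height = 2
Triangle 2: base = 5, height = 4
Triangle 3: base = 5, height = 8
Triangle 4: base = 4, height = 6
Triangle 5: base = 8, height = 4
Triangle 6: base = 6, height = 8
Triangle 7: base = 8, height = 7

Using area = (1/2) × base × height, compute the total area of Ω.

(1/2)×8×2 + (1/2)×5×4 + (1/2)×5×8 + (1/2)×4×6 + (1/2)×8×4 + (1/2)×6×8 + (1/2)×8×7 = 118.0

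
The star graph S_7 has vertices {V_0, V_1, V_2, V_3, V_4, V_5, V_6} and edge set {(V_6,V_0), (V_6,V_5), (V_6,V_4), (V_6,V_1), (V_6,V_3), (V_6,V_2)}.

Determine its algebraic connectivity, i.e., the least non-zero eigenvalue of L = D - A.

The star S_7 is the complete bipartite graph K_{1,6} (one hub of degree 6, 6 leaves of degree 1). The Laplacian spectrum of K_{p,q} is 0, p (multiplicity q−1), q (multiplicity p−1), p+q. With p = 1, q = 6: 0 once, 1 with multiplicity 5, and 7 once. (Check: trace L = sum of degrees = 12 = 5·1 + 7.)
Laplacian eigenvalues: [0.0, 1.0, 1.0, 1.0, 1.0, 1.0, 7.0]. Algebraic connectivity (smallest non-zero eigenvalue) = 1.0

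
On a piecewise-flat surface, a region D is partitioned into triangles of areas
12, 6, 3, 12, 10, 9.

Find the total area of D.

12 + 6 + 3 + 12 + 10 + 9 = 52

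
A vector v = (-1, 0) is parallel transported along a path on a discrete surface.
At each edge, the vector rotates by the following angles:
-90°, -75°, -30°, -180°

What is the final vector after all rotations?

Total rotation: (-90°) + (-75°) + (-30°) + (-180°) = -375° ≡ -15° (mod 360°). Final vector: (-0.9659, 0.2588)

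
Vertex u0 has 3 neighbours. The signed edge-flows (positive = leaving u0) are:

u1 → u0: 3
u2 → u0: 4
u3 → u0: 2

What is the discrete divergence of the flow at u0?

Divergence = sum of outgoing flows = (-3) + (-4) + (-2) = -9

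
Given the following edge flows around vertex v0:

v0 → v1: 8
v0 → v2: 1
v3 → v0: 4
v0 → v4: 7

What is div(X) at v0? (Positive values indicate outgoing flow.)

Divergence = sum of outgoing flows = 8 + 1 + (-4) + 7 = 12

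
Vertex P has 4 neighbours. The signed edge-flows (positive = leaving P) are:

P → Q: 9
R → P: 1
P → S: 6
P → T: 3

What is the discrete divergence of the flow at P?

Divergence = sum of outgoing flows = 9 + (-1) + 6 + 3 = 17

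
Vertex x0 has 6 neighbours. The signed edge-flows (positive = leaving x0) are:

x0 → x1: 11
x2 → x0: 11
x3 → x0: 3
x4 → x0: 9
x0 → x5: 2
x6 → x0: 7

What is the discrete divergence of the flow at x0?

Divergence = sum of outgoing flows = 11 + (-11) + (-3) + (-9) + 2 + (-7) = -17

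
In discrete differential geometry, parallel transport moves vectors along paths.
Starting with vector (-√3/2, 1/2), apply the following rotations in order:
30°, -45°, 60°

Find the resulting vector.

Total rotation: 30° + (-45°) + 60° = 45°. Final vector: (-0.9659, -0.2588)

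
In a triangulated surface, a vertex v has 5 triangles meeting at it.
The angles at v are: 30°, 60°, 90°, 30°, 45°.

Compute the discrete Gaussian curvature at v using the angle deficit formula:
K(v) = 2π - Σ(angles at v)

Sum of angles = 255°. K = 360° - 255° = 105° = 7π/12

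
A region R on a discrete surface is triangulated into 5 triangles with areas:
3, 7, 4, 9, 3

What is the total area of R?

3 + 7 + 4 + 9 + 3 = 26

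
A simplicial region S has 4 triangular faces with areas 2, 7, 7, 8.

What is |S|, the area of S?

2 + 7 + 7 + 8 = 24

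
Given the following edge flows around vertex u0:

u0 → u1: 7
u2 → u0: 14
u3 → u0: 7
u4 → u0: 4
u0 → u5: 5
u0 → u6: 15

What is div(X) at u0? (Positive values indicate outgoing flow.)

Divergence = sum of outgoing flows = 7 + (-14) + (-7) + (-4) + 5 + 15 = 2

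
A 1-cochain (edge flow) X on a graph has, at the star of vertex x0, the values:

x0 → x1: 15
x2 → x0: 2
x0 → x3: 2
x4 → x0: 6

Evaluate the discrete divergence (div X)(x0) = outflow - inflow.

Divergence = sum of outgoing flows = 15 + (-2) + 2 + (-6) = 9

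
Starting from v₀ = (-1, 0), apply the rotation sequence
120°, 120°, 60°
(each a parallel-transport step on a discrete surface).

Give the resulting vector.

Total rotation: 120° + 120° + 60° = 300° ≡ -60° (mod 360°). Final vector: (-0.5000, 0.8660)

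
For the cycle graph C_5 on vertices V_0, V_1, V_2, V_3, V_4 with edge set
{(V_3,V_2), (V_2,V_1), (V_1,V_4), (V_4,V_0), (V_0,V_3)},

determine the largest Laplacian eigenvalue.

The cycle graph C_n has Laplacian eigenvalues λ_k = 2 − 2cos(2πk/n), k = 0, 1, …, n−1. Here n = 5:
k=0: 2 − 2cos(0) = 0.0; k=1: 2 − 2cos(2π/5) = 1.382; k=2: 2 − 2cos(4π/5) = 3.618; k=3: 2 − 2cos(6π/5) = 3.618; k=4: 2 − 2cos(8π/5) = 1.382.
Laplacian eigenvalues: [0.0, 1.382, 1.382, 3.618, 3.618]. Largest eigenvalue (spectral radius) = 3.618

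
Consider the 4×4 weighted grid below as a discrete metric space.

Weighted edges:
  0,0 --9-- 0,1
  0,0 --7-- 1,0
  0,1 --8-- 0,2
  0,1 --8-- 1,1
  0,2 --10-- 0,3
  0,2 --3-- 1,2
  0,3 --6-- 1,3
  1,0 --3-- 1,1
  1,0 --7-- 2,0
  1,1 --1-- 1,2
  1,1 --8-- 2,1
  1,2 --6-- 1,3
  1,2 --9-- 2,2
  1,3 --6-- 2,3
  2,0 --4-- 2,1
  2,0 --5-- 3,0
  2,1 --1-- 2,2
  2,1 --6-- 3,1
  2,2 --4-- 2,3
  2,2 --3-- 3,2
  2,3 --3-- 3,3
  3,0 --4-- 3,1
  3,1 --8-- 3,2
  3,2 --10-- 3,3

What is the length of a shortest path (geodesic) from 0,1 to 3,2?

Shortest path: 0,1 → 1,1 → 2,1 → 2,2 → 3,2, total weight = 20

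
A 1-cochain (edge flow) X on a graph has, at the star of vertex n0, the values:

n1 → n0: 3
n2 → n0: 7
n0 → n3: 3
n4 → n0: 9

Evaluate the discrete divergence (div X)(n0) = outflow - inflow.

Divergence = sum of outgoing flows = (-3) + (-7) + 3 + (-9) = -16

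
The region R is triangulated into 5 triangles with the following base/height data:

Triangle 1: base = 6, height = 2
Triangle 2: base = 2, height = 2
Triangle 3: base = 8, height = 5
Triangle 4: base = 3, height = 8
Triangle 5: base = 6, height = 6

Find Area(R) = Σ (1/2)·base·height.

(1/2)×6×2 + (1/2)×2×2 + (1/2)×8×5 + (1/2)×3×8 + (1/2)×6×6 = 58.0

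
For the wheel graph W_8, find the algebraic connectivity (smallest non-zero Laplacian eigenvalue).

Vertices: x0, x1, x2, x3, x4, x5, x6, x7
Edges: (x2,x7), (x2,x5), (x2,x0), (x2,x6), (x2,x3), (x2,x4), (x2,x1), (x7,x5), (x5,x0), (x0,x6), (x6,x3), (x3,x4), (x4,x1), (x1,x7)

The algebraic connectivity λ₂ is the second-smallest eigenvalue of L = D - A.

The wheel W_8 is the join K_1 ∨ C_7 (a hub joined to every vertex of a cycle of length 7). For a join G ∨ H (G on p vertices, H on q vertices) the Laplacian spectrum is 0, p+q, the eigenvalues of L(G) other than one 0 each shifted by +q, and the eigenvalues of L(H) other than one 0 each shifted by +p. With G = K_1 (p = 1, nothing left after dropping its 0) and H = C_7 (q = 7, eigenvalues 2 − 2cos(2πk/7), k = 0, …, 6; drop k = 0), the spectrum of W_8 is 0, 8, and 1 + (2 − 2cos(2πk/7)) = 3 − 2cos(2πk/7) for k = 1, …, 6:
k=1: 3 − 2cos(2π/7) = 1.753; k=2: 3 − 2cos(4π/7) = 3.445; k=3: 3 − 2cos(6π/7) = 4.8019; k=4: 3 − 2cos(8π/7) = 4.8019; k=5: 3 − 2cos(10π/7) = 3.445; k=6: 3 − 2cos(12π/7) = 1.753.
Laplacian eigenvalues: [0.0, 1.753, 1.753, 3.445, 3.445, 4.8019, 4.8019, 8.0]. Algebraic connectivity (smallest non-zero eigenvalue) = 1.753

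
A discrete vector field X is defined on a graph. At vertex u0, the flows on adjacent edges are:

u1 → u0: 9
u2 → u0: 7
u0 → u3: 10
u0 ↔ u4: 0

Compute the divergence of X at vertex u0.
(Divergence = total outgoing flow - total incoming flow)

Divergence = sum of outgoing flows = (-9) + (-7) + 10 + 0 = -6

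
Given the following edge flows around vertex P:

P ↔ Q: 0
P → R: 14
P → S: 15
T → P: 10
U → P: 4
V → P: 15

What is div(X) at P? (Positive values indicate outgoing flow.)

Divergence = sum of outgoing flows = 0 + 14 + 15 + (-10) + (-4) + (-15) = 0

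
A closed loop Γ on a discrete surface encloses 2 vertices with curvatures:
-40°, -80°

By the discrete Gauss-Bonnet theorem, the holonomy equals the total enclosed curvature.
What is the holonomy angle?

Holonomy = total enclosed curvature = (-40°) + (-80°) = -120°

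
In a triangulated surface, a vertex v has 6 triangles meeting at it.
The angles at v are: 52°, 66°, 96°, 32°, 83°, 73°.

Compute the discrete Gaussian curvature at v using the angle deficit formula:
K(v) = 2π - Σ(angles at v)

Sum of angles = 402°. K = 360° - 402° = -42° = -7π/30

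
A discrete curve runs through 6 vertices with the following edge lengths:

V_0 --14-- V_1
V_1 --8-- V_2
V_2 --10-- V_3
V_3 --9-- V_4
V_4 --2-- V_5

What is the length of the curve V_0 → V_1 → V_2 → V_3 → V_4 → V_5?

Arc length = 14 + 8 + 10 + 9 + 2 = 43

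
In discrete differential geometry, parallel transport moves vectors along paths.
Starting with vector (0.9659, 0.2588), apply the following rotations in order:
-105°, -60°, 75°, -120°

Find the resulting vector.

Total rotation: (-105°) + (-60°) + 75° + (-120°) = -210° ≡ 150° (mod 360°). Final vector: (-0.9659, 0.2588)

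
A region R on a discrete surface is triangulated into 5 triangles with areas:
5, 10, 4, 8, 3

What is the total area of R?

5 + 10 + 4 + 8 + 3 = 30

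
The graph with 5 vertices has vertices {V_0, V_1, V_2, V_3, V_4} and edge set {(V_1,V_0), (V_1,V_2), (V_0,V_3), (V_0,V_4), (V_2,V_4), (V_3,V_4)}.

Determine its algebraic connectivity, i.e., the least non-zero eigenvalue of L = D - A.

Degrees: deg(V_0) = 3, deg(V_1) = 2, deg(V_2) = 2, deg(V_3) = 2, deg(V_4) = 3.
L = D − A with rows/columns ordered (V_0, V_1, V_2, V_3, V_4):
  [ 3, -1,  0, -1, -1]
  [-1,  2, -1,  0,  0]
  [ 0, -1,  2,  0, -1]
  [-1,  0,  0,  2, -1]
  [-1,  0, -1, -1,  3]
Characteristic polynomial: det(λI − L) = λ(λ² − 5λ + 5)(λ² − 7λ + 11).
Roots: λ = 0; (λ² − 5λ + 5) = 0 ⇒ λ = (5 ± √5)/2 ≈ 1.382, 3.618; (λ² − 7λ + 11) = 0 ⇒ λ = (7 ± √5)/2 ≈ 2.382, 4.618.
(Check: the roots sum (with multiplicity) to 12, matching trace L = Σdeg = 2·6 = 12.)
Laplacian eigenvalues: [0.0, 1.382, 2.382, 3.618, 4.618]. Algebraic connectivity (smallest non-zero eigenvalue) = 1.382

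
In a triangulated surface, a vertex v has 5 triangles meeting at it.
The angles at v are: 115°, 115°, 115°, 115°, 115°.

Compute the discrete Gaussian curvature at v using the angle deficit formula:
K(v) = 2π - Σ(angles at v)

Sum of angles = 575°. K = 360° - 575° = -215°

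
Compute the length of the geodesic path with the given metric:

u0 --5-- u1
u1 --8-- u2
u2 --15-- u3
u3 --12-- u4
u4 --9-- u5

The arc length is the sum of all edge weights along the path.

Arc length = 5 + 8 + 15 + 12 + 9 = 49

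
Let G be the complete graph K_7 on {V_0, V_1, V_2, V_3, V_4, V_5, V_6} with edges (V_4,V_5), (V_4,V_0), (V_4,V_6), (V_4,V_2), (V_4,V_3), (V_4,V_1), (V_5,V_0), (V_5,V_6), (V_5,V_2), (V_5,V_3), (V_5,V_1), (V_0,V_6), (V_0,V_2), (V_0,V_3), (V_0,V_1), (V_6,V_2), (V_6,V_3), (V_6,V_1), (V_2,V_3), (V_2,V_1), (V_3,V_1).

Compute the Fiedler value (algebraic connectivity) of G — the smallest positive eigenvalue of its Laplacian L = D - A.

For the complete graph K_n, L = nI − J (J = all-ones matrix). J has eigenvalues n (once, eigenvector 𝟙) and 0 (multiplicity n−1), so L has eigenvalues 0 (once) and n (multiplicity n−1). Here n = 7: eigenvalue 0 once and 7 with multiplicity 6.
Laplacian eigenvalues: [0.0, 7.0, 7.0, 7.0, 7.0, 7.0, 7.0]. Algebraic connectivity (smallest non-zero eigenvalue) = 7.0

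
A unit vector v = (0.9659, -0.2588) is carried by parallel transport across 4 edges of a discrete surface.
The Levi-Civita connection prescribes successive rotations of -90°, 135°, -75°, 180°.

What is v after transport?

Total rotation: (-90°) + 135° + (-75°) + 180° = 150°. Final vector: (-0.7071, 0.7071)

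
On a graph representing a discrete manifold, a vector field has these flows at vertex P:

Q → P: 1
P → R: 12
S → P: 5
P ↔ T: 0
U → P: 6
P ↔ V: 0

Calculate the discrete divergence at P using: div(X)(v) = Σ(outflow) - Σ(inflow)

Divergence = sum of outgoing flows = (-1) + 12 + (-5) + 0 + (-6) + 0 = 0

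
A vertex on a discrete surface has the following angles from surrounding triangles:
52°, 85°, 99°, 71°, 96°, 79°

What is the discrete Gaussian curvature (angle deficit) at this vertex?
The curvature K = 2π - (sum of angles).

Sum of angles = 482°. K = 360° - 482° = -122° = -61π/90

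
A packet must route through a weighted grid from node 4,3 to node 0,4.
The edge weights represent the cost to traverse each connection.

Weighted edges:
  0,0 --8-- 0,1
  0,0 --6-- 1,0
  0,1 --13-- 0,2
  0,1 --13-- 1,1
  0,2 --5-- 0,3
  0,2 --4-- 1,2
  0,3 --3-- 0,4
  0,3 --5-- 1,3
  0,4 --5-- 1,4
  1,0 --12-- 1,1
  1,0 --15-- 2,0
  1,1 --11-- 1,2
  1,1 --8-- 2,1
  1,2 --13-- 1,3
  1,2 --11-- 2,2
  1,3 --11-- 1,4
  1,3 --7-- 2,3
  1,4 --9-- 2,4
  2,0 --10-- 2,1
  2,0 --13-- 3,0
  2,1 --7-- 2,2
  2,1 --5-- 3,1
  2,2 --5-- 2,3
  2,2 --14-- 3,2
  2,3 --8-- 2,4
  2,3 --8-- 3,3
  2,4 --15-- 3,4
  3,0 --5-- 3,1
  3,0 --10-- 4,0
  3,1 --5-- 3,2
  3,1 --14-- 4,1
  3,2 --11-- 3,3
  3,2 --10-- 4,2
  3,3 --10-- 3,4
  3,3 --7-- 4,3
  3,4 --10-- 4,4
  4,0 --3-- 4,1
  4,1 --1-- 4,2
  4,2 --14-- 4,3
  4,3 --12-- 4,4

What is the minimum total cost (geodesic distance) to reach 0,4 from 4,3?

Shortest path: 4,3 → 3,3 → 2,3 → 1,3 → 0,3 → 0,4, total weight = 30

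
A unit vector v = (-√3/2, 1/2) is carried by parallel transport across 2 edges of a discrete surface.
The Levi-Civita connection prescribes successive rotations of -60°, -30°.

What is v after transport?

Total rotation: (-60°) + (-30°) = -90°. Final vector: (0.5000, 0.8660)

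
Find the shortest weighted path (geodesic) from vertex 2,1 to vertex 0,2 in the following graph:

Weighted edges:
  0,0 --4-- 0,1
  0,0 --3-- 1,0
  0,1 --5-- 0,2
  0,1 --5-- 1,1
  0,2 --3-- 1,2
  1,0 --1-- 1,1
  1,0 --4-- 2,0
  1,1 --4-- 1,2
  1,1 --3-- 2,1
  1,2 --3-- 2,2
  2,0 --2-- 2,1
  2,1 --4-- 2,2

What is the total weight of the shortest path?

Shortest path: 2,1 → 1,1 → 1,2 → 0,2, total weight = 10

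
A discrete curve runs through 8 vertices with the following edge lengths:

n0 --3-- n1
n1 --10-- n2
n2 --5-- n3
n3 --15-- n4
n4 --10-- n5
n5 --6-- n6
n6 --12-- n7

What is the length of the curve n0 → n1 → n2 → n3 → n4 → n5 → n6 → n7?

Arc length = 3 + 10 + 5 + 15 + 10 + 6 + 12 = 61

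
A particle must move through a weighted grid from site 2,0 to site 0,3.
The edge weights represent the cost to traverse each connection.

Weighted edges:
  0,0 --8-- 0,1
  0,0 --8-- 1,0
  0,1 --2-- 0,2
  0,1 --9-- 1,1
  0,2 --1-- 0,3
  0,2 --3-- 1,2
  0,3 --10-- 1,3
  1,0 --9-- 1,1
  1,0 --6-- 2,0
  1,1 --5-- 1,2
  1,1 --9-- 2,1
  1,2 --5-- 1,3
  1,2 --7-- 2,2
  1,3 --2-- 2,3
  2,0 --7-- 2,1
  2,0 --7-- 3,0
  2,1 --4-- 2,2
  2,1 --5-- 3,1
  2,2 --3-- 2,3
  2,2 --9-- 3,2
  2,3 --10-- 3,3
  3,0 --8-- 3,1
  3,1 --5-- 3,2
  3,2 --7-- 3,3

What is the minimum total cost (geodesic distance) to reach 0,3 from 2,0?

Shortest path: 2,0 → 2,1 → 2,2 → 1,2 → 0,2 → 0,3, total weight = 22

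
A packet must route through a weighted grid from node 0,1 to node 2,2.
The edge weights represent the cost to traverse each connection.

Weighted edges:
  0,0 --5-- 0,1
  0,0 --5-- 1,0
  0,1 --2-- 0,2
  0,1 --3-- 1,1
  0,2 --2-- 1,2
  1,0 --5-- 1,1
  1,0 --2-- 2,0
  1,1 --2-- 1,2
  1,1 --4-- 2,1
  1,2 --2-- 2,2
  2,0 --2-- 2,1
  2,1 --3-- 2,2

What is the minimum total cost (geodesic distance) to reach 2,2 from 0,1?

Shortest path: 0,1 → 0,2 → 1,2 → 2,2, total weight = 6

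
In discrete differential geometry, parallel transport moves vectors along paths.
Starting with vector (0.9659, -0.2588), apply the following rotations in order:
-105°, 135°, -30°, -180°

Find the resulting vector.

Total rotation: (-105°) + 135° + (-30°) + (-180°) = -180° ≡ 180° (mod 360°). Final vector: (-0.9659, 0.2588)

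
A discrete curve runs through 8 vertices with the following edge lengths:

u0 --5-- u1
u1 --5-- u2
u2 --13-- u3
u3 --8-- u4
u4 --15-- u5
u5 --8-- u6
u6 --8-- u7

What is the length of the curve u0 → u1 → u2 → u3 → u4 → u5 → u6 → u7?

Arc length = 5 + 5 + 13 + 8 + 15 + 8 + 8 = 62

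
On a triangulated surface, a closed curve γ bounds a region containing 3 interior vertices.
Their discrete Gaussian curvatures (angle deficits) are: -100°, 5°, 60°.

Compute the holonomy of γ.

Holonomy = total enclosed curvature = (-100°) + 5° + 60° = -35°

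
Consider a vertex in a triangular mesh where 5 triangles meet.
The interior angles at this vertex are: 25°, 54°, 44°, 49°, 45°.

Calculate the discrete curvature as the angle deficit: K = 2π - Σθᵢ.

Sum of angles = 217°. K = 360° - 217° = 143° = 143π/180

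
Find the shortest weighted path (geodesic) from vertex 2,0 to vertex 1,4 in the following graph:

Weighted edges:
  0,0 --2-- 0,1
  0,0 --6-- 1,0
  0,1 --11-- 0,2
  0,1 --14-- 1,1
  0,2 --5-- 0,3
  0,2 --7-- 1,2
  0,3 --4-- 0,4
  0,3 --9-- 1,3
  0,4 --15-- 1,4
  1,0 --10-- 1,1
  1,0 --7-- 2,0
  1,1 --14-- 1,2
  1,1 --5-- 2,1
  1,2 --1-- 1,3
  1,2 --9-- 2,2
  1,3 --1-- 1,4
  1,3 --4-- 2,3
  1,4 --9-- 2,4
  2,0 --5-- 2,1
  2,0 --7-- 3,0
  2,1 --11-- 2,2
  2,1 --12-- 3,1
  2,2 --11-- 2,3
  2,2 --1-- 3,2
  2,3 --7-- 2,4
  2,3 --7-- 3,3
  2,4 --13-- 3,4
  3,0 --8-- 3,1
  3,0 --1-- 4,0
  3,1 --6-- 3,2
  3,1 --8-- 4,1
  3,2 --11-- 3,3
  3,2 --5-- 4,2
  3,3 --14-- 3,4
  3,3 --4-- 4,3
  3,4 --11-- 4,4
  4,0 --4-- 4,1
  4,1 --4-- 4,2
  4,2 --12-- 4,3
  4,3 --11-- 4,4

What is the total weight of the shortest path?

Shortest path: 2,0 → 2,1 → 1,1 → 1,2 → 1,3 → 1,4, total weight = 26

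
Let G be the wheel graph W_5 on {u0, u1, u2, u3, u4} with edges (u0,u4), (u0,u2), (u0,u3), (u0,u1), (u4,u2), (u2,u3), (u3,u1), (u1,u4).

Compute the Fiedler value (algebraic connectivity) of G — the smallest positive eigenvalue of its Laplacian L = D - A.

The wheel W_5 is the join K_1 ∨ C_4 (a hub joined to every vertex of a cycle of length 4). For a join G ∨ H (G on p vertices, H on q vertices) the Laplacian spectrum is 0, p+q, the eigenvalues of L(G) other than one 0 each shifted by +q, and the eigenvalues of L(H) other than one 0 each shifted by +p. With G = K_1 (p = 1, nothing left after dropping its 0) and H = C_4 (q = 4, eigenvalues 2 − 2cos(2πk/4), k = 0, …, 3; drop k = 0), the spectrum of W_5 is 0, 5, and 1 + (2 − 2cos(2πk/4)) = 3 − 2cos(2πk/4) for k = 1, …, 3:
k=1: 3 − 2cos(π/2) = 3.0; k=2: 3 − 2cos(π) = 5.0; k=3: 3 − 2cos(3π/2) = 3.0.
Laplacian eigenvalues: [0.0, 3.0, 3.0, 5.0, 5.0]. Algebraic connectivity (smallest non-zero eigenvalue) = 3.0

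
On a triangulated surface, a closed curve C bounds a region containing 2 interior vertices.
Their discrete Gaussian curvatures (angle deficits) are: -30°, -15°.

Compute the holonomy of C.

Holonomy = total enclosed curvature = (-30°) + (-15°) = -45°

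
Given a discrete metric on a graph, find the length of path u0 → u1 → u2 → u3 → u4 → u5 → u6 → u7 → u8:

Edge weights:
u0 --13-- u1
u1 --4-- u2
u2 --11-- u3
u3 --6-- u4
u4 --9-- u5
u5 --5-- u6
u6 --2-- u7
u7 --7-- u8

Arc length = 13 + 4 + 11 + 6 + 9 + 5 + 2 + 7 = 57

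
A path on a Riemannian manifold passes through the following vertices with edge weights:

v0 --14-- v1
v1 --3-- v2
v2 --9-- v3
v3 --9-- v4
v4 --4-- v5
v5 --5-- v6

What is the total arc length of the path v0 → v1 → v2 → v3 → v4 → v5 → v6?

Arc length = 14 + 3 + 9 + 9 + 4 + 5 = 44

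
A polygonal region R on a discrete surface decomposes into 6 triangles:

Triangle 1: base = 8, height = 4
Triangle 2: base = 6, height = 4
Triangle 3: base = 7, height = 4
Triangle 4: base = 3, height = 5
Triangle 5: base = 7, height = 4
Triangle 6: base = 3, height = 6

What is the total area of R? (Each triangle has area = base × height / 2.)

(1/2)×8×4 + (1/2)×6×4 + (1/2)×7×4 + (1/2)×3×5 + (1/2)×7×4 + (1/2)×3×6 = 72.5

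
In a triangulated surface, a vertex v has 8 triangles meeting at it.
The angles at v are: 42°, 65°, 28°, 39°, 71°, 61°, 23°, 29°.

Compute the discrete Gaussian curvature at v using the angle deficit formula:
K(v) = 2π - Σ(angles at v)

Sum of angles = 358°. K = 360° - 358° = 2° = π/90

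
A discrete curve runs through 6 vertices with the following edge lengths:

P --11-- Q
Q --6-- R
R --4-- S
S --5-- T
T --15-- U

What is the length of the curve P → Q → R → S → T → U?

Arc length = 11 + 6 + 4 + 5 + 15 = 41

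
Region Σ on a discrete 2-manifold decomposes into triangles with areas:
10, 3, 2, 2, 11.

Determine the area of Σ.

10 + 3 + 2 + 2 + 11 = 28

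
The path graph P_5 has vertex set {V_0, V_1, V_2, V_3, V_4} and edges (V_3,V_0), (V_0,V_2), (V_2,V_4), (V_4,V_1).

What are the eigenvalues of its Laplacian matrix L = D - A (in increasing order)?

The path graph P_n has Laplacian eigenvalues λ_k = 2 − 2cos(kπ/n), k = 0, 1, …, n−1. Here n = 5:
k=0: 2 − 2cos(0) = 0.0; k=1: 2 − 2cos(π/5) = 0.382; k=2: 2 − 2cos(2π/5) = 1.382; k=3: 2 − 2cos(3π/5) = 2.618; k=4: 2 − 2cos(4π/5) = 3.618.
Laplacian eigenvalues (increasing order): [0.0, 0.382, 1.382, 2.618, 3.618]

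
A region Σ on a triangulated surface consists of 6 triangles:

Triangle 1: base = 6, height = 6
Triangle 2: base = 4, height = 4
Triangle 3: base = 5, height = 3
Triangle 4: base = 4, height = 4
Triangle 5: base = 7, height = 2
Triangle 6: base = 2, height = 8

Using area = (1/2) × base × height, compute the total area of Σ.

(1/2)×6×6 + (1/2)×4×4 + (1/2)×5×3 + (1/2)×4×4 + (1/2)×7×2 + (1/2)×2×8 = 56.5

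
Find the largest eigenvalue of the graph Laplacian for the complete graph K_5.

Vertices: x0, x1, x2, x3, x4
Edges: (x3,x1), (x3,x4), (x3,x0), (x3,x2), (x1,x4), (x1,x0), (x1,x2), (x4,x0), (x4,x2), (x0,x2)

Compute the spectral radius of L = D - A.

For the complete graph K_n, L = nI − J (J = all-ones matrix). J has eigenvalues n (once, eigenvector 𝟙) and 0 (multiplicity n−1), so L has eigenvalues 0 (once) and n (multiplicity n−1). Here n = 5: eigenvalue 0 once and 5 with multiplicity 4.
Laplacian eigenvalues: [0.0, 5.0, 5.0, 5.0, 5.0]. Largest eigenvalue (spectral radius) = 5.0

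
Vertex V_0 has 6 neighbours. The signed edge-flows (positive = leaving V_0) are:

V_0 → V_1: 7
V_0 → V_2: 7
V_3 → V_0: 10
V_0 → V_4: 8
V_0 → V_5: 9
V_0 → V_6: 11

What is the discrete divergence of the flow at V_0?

Divergence = sum of outgoing flows = 7 + 7 + (-10) + 8 + 9 + 11 = 32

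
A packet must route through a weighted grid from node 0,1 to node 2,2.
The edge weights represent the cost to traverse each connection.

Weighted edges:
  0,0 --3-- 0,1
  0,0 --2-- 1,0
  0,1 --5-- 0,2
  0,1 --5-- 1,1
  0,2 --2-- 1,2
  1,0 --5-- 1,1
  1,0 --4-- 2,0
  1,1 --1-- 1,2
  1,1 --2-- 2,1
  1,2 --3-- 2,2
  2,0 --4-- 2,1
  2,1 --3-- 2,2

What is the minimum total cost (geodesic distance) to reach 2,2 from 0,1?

Shortest path: 0,1 → 1,1 → 1,2 → 2,2, total weight = 9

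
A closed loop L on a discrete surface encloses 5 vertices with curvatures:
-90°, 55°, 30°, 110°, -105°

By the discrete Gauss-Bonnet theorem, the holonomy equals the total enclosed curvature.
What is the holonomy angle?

Holonomy = total enclosed curvature = (-90°) + 55° + 30° + 110° + (-105°) = 0°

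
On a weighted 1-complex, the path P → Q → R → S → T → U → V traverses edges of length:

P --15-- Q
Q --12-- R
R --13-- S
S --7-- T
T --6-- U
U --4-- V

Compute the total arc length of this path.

Arc length = 15 + 12 + 13 + 7 + 6 + 4 = 57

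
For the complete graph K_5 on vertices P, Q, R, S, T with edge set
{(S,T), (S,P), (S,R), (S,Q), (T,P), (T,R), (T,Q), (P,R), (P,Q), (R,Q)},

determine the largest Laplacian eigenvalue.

For the complete graph K_n, L = nI − J (J = all-ones matrix). J has eigenvalues n (once, eigenvector 𝟙) and 0 (multiplicity n−1), so L has eigenvalues 0 (once) and n (multiplicity n−1). Here n = 5: eigenvalue 0 once and 5 with multiplicity 4.
Laplacian eigenvalues: [0.0, 5.0, 5.0, 5.0, 5.0]. Largest eigenvalue (spectral radius) = 5.0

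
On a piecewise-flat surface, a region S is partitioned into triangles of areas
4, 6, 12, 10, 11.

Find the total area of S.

4 + 6 + 12 + 10 + 11 = 43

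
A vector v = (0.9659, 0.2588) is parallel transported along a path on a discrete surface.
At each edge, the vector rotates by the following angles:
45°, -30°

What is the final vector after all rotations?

Total rotation: 45° + (-30°) = 15°. Final vector: (0.8660, 0.5000)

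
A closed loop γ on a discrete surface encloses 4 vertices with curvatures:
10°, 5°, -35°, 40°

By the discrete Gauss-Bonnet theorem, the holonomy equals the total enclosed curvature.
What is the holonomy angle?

Holonomy = total enclosed curvature = 10° + 5° + (-35°) + 40° = 20°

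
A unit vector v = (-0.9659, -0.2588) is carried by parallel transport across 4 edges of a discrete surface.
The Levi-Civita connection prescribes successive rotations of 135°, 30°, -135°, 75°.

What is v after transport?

Total rotation: 135° + 30° + (-135°) + 75° = 105°. Final vector: (0.5000, -0.8660)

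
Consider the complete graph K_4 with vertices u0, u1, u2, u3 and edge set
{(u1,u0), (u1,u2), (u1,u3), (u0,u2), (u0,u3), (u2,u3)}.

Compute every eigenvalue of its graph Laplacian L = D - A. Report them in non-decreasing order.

For the complete graph K_n, L = nI − J (J = all-ones matrix). J has eigenvalues n (once, eigenvector 𝟙) and 0 (multiplicity n−1), so L has eigenvalues 0 (once) and n (multiplicity n−1). Here n = 4: eigenvalue 0 once and 4 with multiplicity 3.
Laplacian eigenvalues (increasing order): [0.0, 4.0, 4.0, 4.0]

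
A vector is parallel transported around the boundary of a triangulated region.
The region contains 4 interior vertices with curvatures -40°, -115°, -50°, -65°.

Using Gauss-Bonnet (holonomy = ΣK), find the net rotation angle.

Holonomy = total enclosed curvature = (-40°) + (-115°) + (-50°) + (-65°) = -270°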